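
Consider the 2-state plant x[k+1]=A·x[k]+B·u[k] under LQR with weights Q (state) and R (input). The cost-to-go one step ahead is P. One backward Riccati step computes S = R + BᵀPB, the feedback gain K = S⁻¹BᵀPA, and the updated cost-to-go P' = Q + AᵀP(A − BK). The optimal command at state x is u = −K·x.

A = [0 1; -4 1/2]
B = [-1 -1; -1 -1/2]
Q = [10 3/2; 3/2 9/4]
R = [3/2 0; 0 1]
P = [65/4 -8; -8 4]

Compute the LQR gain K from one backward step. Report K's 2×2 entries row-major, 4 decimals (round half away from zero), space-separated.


BᵀP = [-8.2500 4.0000; -12.2500 6.0000]
S = R + BᵀPB = [3/2 0; 0 1] + [4.2500 6.2500; 6.2500 9.2500] = [5.7500 6.2500; 6.2500 10.2500]
BᵀPA = [-16.0000 -6.2500; -24.0000 -9.2500]
K = S⁻¹·BᵀPA = [-0.7044 -0.3145; -1.9119 -0.7107]
A−BK = [-2.6164 -0.0252; -5.6604 -0.1698]
AᵀP(A−BK) = [6.8428 1.9119; 1.9119 0.7107]
P' = Q + AᵀP(A−BK) = [16.8428 3.4119; 3.4119 2.9607]
tr(P') = 19.8035

-0.7044 -0.3145 -1.9119 -0.7107


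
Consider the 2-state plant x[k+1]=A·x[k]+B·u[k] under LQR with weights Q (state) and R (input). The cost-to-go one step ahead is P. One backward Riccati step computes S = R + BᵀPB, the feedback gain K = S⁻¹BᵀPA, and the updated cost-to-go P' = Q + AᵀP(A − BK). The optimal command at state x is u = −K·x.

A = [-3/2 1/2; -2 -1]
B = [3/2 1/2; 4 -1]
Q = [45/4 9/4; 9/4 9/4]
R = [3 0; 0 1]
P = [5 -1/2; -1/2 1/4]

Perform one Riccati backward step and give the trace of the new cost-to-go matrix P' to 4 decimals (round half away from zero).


15.9180

BᵀP = [5.5000 0.2500; 3.0000 -0.5000]
S = R + BᵀPB = [3 0; 0 1] + [9.2500 2.5000; 2.5000 2.0000] = [12.2500 2.5000; 2.5000 3.0000]
BᵀPA = [-8.7500 2.5000; -3.5000 2.0000]
K = S⁻¹·BᵀPA = [-0.5738 0.0820; -0.6885 0.5984]
A−BK = [-0.2951 0.0779; -0.3934 -0.7295]
AᵀP(A−BK) = [1.8197 -0.6885; -0.6885 0.5984]
P' = Q + AᵀP(A−BK) = [13.0697 1.5615; 1.5615 2.8484]
tr(P') = 15.9180


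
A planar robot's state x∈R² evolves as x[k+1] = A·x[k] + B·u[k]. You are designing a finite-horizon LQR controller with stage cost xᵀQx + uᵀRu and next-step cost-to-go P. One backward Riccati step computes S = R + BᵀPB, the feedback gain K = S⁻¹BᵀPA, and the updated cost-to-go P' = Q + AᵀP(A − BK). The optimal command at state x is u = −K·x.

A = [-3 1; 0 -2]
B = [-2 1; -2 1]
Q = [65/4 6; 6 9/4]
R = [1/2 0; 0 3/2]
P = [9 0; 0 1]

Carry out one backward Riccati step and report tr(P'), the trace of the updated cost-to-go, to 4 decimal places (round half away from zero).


35.5875

BᵀP = [-18.0000 -2.0000; 9.0000 1.0000]
S = R + BᵀPB = [1/2 0; 0 3/2] + [40.0000 -20.0000; -20.0000 10.0000] = [40.5000 -20.0000; -20.0000 11.5000]
BᵀPA = [54.0000 -14.0000; -27.0000 7.0000]
K = S⁻¹·BᵀPA = [1.2319 -0.3194; -0.2053 0.0532]
A−BK = [-0.3308 0.3080; 2.6692 -2.6920]
AᵀP(A−BK) = [8.9316 -8.3156; -8.3156 8.1559]
P' = Q + AᵀP(A−BK) = [25.1816 -2.3156; -2.3156 10.4059]
tr(P') = 35.5875


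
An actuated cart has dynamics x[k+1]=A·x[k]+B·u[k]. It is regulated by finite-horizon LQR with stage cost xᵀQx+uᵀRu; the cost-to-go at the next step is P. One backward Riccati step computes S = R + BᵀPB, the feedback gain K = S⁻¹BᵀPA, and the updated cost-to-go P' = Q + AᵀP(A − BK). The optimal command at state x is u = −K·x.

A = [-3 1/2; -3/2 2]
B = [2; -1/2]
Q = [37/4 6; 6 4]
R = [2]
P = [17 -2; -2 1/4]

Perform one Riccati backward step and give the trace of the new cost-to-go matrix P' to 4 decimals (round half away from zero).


BᵀP = [35.0000 -4.1250]
S = R + BᵀPB = [2] + [72.0625] = [74.0625]
BᵀPA = [-98.8125 9.2500]
K = S⁻¹·BᵀPA = [-1.3342 0.1249]
A−BK = [-0.3316 0.2502; -2.1671 2.0624]
AᵀP(A−BK) = [3.7291 -0.4089; -0.4089 0.0947]
P' = Q + AᵀP(A−BK) = [12.9791 5.5911; 5.5911 4.0947]
tr(P') = 17.0738

17.0738


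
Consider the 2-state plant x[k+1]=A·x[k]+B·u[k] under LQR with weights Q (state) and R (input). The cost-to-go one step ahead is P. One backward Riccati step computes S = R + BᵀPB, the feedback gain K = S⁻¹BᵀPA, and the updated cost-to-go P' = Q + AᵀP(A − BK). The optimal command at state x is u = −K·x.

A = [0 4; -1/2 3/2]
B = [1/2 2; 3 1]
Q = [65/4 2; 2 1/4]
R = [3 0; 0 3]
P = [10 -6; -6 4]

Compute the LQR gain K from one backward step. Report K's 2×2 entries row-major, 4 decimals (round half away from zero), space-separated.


-0.1412 -0.5467 0.0696 1.5089

BᵀP = [-13.0000 9.0000; 14.0000 -8.0000]
S = R + BᵀPB = [3 0; 0 3] + [20.5000 -17.0000; -17.0000 20.0000] = [23.5000 -17.0000; -17.0000 23.0000]
BᵀPA = [-4.5000 -38.5000; 4.0000 44.0000]
K = S⁻¹·BᵀPA = [-0.1412 -0.5467; 0.0696 1.5089]
A−BK = [-0.0686 1.2555; -0.1461 1.6312]
AᵀP(A−BK) = [0.0865 0.5040; 0.5040 9.5577]
P' = Q + AᵀP(A−BK) = [16.3365 2.5040; 2.5040 9.8077]
tr(P') = 26.1441


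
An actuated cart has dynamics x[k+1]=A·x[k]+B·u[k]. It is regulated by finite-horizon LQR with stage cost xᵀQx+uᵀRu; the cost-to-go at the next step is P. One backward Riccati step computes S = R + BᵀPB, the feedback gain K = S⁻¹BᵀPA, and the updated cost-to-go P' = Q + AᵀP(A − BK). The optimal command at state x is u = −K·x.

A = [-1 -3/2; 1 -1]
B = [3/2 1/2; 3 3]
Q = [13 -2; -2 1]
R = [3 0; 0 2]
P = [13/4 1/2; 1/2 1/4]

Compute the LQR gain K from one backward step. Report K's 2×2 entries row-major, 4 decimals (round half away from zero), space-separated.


BᵀP = [6.3750 1.5000; 3.1250 1.0000]
S = R + BᵀPB = [3 0; 0 2] + [14.0625 7.6875; 7.6875 4.5625] = [17.0625 7.6875; 7.6875 6.5625]
BᵀPA = [-4.8750 -11.0625; -2.1250 -5.6875]
K = S⁻¹·BᵀPA = [-0.2961 -0.5461; 0.0230 -0.2270]
A−BK = [-0.5674 -0.5674; 1.8191 1.3191]
AᵀP(A−BK) = [1.1055 1.2305; 1.2305 1.7305]
P' = Q + AᵀP(A−BK) = [14.1055 -0.7695; -0.7695 2.7305]
tr(P') = 16.8360

-0.2961 -0.5461 0.0230 -0.2270


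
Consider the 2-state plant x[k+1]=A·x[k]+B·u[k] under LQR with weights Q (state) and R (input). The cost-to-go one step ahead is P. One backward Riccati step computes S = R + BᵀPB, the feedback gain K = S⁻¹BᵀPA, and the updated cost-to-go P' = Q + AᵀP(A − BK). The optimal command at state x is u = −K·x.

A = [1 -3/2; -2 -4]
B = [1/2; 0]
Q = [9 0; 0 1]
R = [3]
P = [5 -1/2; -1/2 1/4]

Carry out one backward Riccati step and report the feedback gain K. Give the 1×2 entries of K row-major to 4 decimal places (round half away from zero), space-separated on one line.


0.7059 -0.6471

BᵀP = [2.5000 -0.2500]
S = R + BᵀPB = [3] + [1.2500] = [4.2500]
BᵀPA = [3.0000 -2.7500]
K = S⁻¹·BᵀPA = [0.7059 -0.6471]
A−BK = [0.6471 -1.1765; -2.0000 -4.0000]
AᵀP(A−BK) = [5.8824 -3.0588; -3.0588 7.4706]
P' = Q + AᵀP(A−BK) = [14.8824 -3.0588; -3.0588 8.4706]
tr(P') = 23.3529


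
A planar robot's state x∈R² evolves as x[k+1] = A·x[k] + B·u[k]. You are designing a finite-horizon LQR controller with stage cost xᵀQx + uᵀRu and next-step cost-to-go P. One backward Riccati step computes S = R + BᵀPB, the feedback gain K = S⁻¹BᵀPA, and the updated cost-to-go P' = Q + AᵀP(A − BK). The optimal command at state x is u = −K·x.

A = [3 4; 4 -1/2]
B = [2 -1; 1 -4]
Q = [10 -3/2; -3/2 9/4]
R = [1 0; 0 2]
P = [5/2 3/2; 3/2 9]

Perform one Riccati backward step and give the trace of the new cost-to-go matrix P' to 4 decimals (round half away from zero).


BᵀP = [6.5000 12.0000; -8.5000 -37.5000]
S = R + BᵀPB = [1 0; 0 2] + [25.0000 -54.5000; -54.5000 158.5000] = [26.0000 -54.5000; -54.5000 160.5000]
BᵀPA = [67.5000 20.0000; -175.5000 -15.2500]
K = S⁻¹·BᵀPA = [1.0551 1.9779; -0.7352 0.5766]
A−BK = [0.1546 0.6209; 0.0042 -0.1715]
AᵀP(A−BK) = [2.2561 1.4367; 1.4367 5.4858]
P' = Q + AᵀP(A−BK) = [12.2561 -0.0633; -0.0633 7.7358]
tr(P') = 19.9919

19.9919


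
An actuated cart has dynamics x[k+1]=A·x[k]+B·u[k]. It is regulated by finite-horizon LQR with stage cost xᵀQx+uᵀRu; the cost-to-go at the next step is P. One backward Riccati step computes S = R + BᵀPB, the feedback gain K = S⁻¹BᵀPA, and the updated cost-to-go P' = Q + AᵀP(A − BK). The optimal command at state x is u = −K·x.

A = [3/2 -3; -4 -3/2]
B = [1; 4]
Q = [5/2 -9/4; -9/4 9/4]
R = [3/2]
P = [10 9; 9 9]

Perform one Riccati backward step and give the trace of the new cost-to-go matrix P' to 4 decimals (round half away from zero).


BᵀP = [46.0000 45.0000]
S = R + BᵀPB = [3/2] + [226.0000] = [227.5000]
BᵀPA = [-111.0000 -205.5000]
K = S⁻¹·BᵀPA = [-0.4879 -0.9033]
A−BK = [1.9879 -2.0967; -2.0484 2.1132]
AᵀP(A−BK) = [4.3418 -3.5159; -3.5159 5.6225]
P' = Q + AᵀP(A−BK) = [6.8418 -5.7659; -5.7659 7.8725]
tr(P') = 14.7143

14.7143


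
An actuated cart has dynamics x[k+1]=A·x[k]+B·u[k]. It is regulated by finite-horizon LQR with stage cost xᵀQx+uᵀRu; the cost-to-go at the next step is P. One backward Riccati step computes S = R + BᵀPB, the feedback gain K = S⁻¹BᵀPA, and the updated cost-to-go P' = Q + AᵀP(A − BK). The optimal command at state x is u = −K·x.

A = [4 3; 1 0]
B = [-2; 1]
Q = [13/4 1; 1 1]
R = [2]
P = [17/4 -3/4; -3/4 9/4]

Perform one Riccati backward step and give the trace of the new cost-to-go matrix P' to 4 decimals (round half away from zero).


29.4046

BᵀP = [-9.2500 3.7500]
S = R + BᵀPB = [2] + [22.2500] = [24.2500]
BᵀPA = [-33.2500 -27.7500]
K = S⁻¹·BᵀPA = [-1.3711 -1.1443]
A−BK = [1.2577 0.7113; 2.3711 1.1443]
AᵀP(A−BK) = [18.6598 10.7010; 10.7010 6.4948]
P' = Q + AᵀP(A−BK) = [21.9098 11.7010; 11.7010 7.4948]
tr(P') = 29.4046


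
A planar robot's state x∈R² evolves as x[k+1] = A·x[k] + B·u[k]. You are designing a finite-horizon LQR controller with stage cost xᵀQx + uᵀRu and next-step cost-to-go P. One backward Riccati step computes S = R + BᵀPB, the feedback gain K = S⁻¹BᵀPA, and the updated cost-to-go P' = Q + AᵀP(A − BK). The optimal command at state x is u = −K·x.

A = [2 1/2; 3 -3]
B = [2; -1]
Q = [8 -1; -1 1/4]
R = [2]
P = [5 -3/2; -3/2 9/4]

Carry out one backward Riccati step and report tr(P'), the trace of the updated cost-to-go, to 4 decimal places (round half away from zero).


BᵀP = [11.5000 -5.2500]
S = R + BᵀPB = [2] + [28.2500] = [30.2500]
BᵀPA = [7.2500 21.5000]
K = S⁻¹·BᵀPA = [0.2397 0.7107]
A−BK = [1.5207 -0.9215; 3.2397 -2.2893]
AᵀP(A−BK) = [20.5124 -13.6529; -13.6529 10.7190]
P' = Q + AᵀP(A−BK) = [28.5124 -14.6529; -14.6529 10.9690]
tr(P') = 39.4814

39.4814


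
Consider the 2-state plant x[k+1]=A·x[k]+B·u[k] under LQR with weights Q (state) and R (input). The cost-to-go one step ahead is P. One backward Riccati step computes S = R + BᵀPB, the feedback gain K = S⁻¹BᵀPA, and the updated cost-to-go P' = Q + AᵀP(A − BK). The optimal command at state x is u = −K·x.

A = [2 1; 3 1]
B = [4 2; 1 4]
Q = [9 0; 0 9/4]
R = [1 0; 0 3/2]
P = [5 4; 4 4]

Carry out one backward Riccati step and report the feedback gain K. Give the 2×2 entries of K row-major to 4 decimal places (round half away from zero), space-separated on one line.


0.2474 0.1607 0.6176 0.1968

BᵀP = [24.0000 20.0000; 26.0000 24.0000]
S = R + BᵀPB = [1 0; 0 3/2] + [116.0000 128.0000; 128.0000 148.0000] = [117.0000 128.0000; 128.0000 149.5000]
BᵀPA = [108.0000 44.0000; 124.0000 50.0000]
K = S⁻¹·BᵀPA = [0.2474 0.1607; 0.6176 0.1968]
A−BK = [-0.2248 -0.0366; 0.2822 0.0519]
AᵀP(A−BK) = [0.6971 0.2339; 0.2339 0.0862]
P' = Q + AᵀP(A−BK) = [9.6971 0.2339; 0.2339 2.3362]
tr(P') = 12.0333


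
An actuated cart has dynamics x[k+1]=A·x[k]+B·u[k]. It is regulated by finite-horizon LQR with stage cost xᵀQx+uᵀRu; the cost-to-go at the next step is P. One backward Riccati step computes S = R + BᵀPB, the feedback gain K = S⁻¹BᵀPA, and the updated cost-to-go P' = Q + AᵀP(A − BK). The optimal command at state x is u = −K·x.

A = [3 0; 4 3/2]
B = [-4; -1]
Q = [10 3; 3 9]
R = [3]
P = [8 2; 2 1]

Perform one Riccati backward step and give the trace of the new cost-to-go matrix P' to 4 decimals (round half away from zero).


27.3429

BᵀP = [-34.0000 -9.0000]
S = R + BᵀPB = [3] + [145.0000] = [148.0000]
BᵀPA = [-138.0000 -13.5000]
K = S⁻¹·BᵀPA = [-0.9324 -0.0912]
A−BK = [-0.7297 -0.3649; 3.0676 1.4088]
AᵀP(A−BK) = [7.3243 2.4122; 2.4122 1.0186]
P' = Q + AᵀP(A−BK) = [17.3243 5.4122; 5.4122 10.0186]
tr(P') = 27.3429


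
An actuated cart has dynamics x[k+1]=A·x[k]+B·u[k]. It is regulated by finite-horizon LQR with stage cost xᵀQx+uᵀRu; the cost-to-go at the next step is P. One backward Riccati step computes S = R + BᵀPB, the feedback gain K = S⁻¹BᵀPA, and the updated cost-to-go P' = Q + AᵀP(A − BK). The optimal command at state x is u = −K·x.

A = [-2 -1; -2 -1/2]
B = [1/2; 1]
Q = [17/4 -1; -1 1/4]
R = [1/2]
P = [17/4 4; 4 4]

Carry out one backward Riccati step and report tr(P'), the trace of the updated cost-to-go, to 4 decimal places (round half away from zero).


8.5458

BᵀP = [6.1250 6.0000]
S = R + BᵀPB = [1/2] + [9.0625] = [9.5625]
BᵀPA = [-24.2500 -9.1250]
K = S⁻¹·BᵀPA = [-2.5359 -0.9542]
A−BK = [-0.7320 -0.5229; 0.5359 0.4542]
AᵀP(A−BK) = [3.5033 1.3595; 1.3595 0.5425]
P' = Q + AᵀP(A−BK) = [7.7533 0.3595; 0.3595 0.7925]
tr(P') = 8.5458


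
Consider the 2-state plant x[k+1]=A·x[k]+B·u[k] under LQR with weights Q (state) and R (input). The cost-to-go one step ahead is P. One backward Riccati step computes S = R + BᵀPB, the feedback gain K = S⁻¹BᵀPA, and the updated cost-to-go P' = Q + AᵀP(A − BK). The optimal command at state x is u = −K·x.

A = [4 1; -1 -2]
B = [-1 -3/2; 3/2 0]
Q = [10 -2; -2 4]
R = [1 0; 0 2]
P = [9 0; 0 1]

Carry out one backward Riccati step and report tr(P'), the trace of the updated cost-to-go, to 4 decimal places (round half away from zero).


23.6526

BᵀP = [-9.0000 1.5000; -13.5000 0.0000]
S = R + BᵀPB = [1 0; 0 2] + [11.2500 13.5000; 13.5000 20.2500] = [12.2500 13.5000; 13.5000 22.2500]
BᵀPA = [-37.5000 -12.0000; -54.0000 -13.5000]
K = S⁻¹·BᵀPA = [-1.1668 -0.9384; -1.7190 -0.0374]
A−BK = [0.2547 0.0055; 0.7502 -0.5924]
AᵀP(A−BK) = [8.4180 0.7917; 0.7917 1.2346]
P' = Q + AᵀP(A−BK) = [18.4180 -1.2083; -1.2083 5.2346]
tr(P') = 23.6526


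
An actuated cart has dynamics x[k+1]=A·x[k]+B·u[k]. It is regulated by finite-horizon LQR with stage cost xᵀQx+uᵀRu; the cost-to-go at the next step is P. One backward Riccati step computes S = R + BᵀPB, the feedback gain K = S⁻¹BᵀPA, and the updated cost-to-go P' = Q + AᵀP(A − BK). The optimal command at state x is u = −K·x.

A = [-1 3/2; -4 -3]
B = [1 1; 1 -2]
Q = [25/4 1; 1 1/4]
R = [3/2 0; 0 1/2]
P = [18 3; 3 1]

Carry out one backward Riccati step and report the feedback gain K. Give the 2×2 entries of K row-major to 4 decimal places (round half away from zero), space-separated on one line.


-1.6522 0.0892 0.5217 1.3181

BᵀP = [21.0000 4.0000; 12.0000 1.0000]
S = R + BᵀPB = [3/2 0; 0 1/2] + [25.0000 13.0000; 13.0000 10.0000] = [26.5000 13.0000; 13.0000 10.5000]
BᵀPA = [-37.0000 19.5000; -16.0000 15.0000]
K = S⁻¹·BᵀPA = [-1.6522 0.0892; 0.5217 1.3181]
A−BK = [0.1304 0.0927; -1.3043 -0.4531]
AᵀP(A−BK) = [5.2174 0.3913; 0.3913 0.9886]
P' = Q + AᵀP(A−BK) = [11.4674 1.3913; 1.3913 1.2386]
tr(P') = 12.7059


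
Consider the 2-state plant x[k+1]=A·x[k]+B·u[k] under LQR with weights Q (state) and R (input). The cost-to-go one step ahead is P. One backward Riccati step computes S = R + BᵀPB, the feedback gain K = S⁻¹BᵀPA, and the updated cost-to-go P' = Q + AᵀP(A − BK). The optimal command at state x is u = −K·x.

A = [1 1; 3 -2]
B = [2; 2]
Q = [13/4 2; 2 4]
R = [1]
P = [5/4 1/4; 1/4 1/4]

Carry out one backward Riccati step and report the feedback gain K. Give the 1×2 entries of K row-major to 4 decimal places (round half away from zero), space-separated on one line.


0.6667 0.1111

BᵀP = [3.0000 1.0000]
S = R + BᵀPB = [1] + [8.0000] = [9.0000]
BᵀPA = [6.0000 1.0000]
K = S⁻¹·BᵀPA = [0.6667 0.1111]
A−BK = [-0.3333 0.7778; 1.6667 -2.2222]
AᵀP(A−BK) = [1.0000 -0.6667; -0.6667 1.1389]
P' = Q + AᵀP(A−BK) = [4.2500 1.3333; 1.3333 5.1389]
tr(P') = 9.3889


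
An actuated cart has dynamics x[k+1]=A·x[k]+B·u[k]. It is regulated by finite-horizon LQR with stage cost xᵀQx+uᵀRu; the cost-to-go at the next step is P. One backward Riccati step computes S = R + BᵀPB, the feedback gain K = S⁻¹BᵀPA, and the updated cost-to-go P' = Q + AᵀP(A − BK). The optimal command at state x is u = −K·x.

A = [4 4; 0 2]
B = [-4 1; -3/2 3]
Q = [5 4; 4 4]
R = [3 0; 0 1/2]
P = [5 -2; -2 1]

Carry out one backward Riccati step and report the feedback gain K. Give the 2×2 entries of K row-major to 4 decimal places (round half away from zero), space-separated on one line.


-1.0894 -0.9021 -0.5106 0.1021

BᵀP = [-17.0000 6.5000; -1.0000 1.0000]
S = R + BᵀPB = [3 0; 0 1/2] + [58.2500 2.5000; 2.5000 2.0000] = [61.2500 2.5000; 2.5000 2.5000]
BᵀPA = [-68.0000 -55.0000; -4.0000 -2.0000]
K = S⁻¹·BᵀPA = [-1.0894 -0.9021; -0.5106 0.1021]
A−BK = [0.1532 0.2894; -0.1021 0.3404]
AᵀP(A−BK) = [3.8809 3.0638; 3.0638 2.5872]
P' = Q + AᵀP(A−BK) = [8.8809 7.0638; 7.0638 6.5872]
tr(P') = 15.4681


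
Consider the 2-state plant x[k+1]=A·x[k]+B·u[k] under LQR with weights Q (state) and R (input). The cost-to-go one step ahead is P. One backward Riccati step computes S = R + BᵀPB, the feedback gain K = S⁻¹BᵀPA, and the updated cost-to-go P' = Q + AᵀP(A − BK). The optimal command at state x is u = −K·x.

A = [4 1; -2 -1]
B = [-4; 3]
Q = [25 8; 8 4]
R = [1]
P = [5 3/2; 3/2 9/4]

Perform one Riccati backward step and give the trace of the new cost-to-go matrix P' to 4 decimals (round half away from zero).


32.4061

BᵀP = [-15.5000 0.7500]
S = R + BᵀPB = [1] + [64.2500] = [65.2500]
BᵀPA = [-63.5000 -16.2500]
K = S⁻¹·BᵀPA = [-0.9732 -0.2490]
A−BK = [0.1073 0.0038; 0.9195 -0.2529]
AᵀP(A−BK) = [3.2031 -0.3142; -0.3142 0.2031]
P' = Q + AᵀP(A−BK) = [28.2031 7.6858; 7.6858 4.2031]
tr(P') = 32.4061


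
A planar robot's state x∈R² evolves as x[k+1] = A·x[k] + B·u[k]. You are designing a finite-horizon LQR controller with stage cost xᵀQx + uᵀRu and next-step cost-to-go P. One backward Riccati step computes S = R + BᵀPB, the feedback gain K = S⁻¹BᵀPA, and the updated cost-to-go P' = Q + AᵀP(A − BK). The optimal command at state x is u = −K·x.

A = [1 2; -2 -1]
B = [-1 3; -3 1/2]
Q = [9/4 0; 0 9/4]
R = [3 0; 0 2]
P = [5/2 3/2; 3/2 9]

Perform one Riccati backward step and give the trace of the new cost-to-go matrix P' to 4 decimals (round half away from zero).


8.4090

BᵀP = [-7.0000 -28.5000; 8.2500 9.0000]
S = R + BᵀPB = [3 0; 0 2] + [92.5000 -35.2500; -35.2500 29.2500] = [95.5000 -35.2500; -35.2500 31.2500]
BᵀPA = [50.0000 14.5000; -9.7500 7.5000]
K = S⁻¹·BᵀPA = [0.6997 0.4119; 0.4773 0.7047]
A−BK = [0.2678 0.2980; -0.1394 -0.1165]
AᵀP(A−BK) = [2.1668 1.7740; 1.7740 1.7422]
P' = Q + AᵀP(A−BK) = [4.4168 1.7740; 1.7740 3.9922]
tr(P') = 8.4090


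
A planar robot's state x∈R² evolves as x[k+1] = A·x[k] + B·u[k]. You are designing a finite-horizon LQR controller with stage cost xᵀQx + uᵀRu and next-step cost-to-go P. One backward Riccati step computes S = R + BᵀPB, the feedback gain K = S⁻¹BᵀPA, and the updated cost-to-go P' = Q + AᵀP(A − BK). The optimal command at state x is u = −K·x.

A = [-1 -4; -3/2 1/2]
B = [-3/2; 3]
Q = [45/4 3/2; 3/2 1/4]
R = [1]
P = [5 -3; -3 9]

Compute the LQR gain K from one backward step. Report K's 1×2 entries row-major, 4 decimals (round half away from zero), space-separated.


-0.2557 0.6798

BᵀP = [-16.5000 31.5000]
S = R + BᵀPB = [1] + [119.2500] = [120.2500]
BᵀPA = [-30.7500 81.7500]
K = S⁻¹·BᵀPA = [-0.2557 0.6798]
A−BK = [-1.3836 -2.9802; -0.7328 -1.5395]
AᵀP(A−BK) = [8.3867 17.6549; 17.6549 38.6736]
P' = Q + AᵀP(A−BK) = [19.6367 19.1549; 19.1549 38.9236]
tr(P') = 58.5603


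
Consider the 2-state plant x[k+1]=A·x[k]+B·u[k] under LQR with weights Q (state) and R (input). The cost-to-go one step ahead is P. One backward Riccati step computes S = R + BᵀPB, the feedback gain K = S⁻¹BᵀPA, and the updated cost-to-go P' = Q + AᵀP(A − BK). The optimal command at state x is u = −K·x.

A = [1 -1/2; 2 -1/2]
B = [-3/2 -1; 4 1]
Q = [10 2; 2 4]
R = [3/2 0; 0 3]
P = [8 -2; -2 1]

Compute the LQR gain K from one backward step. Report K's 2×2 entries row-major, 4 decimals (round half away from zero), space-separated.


0.0538 0.0426 -0.3408 0.1469

BᵀP = [-20.0000 7.0000; -10.0000 3.0000]
S = R + BᵀPB = [3/2 0; 0 3] + [58.0000 27.0000; 27.0000 13.0000] = [59.5000 27.0000; 27.0000 16.0000]
BᵀPA = [-6.0000 6.5000; -4.0000 3.5000]
K = S⁻¹·BᵀPA = [0.0538 0.0426; -0.3408 0.1469]
A−BK = [0.7399 -0.2892; 2.1256 -0.8173]
AᵀP(A−BK) = [2.9596 -1.1570; -1.1570 0.4591]
P' = Q + AᵀP(A−BK) = [12.9596 0.8430; 0.8430 4.4591]
tr(P') = 17.4187


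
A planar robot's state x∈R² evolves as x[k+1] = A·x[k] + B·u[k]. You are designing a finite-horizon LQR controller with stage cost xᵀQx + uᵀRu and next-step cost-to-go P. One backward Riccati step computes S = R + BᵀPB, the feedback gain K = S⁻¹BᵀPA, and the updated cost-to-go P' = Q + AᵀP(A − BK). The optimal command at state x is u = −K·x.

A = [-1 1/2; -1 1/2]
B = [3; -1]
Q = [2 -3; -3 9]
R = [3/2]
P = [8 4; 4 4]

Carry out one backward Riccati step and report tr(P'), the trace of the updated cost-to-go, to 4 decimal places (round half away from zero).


17.6822

BᵀP = [20.0000 8.0000]
S = R + BᵀPB = [3/2] + [52.0000] = [53.5000]
BᵀPA = [-28.0000 14.0000]
K = S⁻¹·BᵀPA = [-0.5234 0.2617]
A−BK = [0.5701 -0.2850; -1.5234 0.7617]
AᵀP(A−BK) = [5.3458 -2.6729; -2.6729 1.3364]
P' = Q + AᵀP(A−BK) = [7.3458 -5.6729; -5.6729 10.3364]
tr(P') = 17.6822


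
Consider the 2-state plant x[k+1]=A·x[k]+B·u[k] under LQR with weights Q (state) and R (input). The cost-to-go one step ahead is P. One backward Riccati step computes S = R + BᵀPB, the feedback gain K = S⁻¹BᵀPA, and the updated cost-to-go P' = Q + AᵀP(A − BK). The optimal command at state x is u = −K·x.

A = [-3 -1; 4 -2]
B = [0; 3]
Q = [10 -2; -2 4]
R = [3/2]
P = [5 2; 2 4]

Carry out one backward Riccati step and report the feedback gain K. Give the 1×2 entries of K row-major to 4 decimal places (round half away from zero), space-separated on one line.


BᵀP = [6.0000 12.0000]
S = R + BᵀPB = [3/2] + [36.0000] = [37.5000]
BᵀPA = [30.0000 -30.0000]
K = S⁻¹·BᵀPA = [0.8000 -0.8000]
A−BK = [-3.0000 -1.0000; 1.6000 0.4000]
AᵀP(A−BK) = [37.0000 11.0000; 11.0000 5.0000]
P' = Q + AᵀP(A−BK) = [47.0000 9.0000; 9.0000 9.0000]
tr(P') = 56.0000

0.8000 -0.8000


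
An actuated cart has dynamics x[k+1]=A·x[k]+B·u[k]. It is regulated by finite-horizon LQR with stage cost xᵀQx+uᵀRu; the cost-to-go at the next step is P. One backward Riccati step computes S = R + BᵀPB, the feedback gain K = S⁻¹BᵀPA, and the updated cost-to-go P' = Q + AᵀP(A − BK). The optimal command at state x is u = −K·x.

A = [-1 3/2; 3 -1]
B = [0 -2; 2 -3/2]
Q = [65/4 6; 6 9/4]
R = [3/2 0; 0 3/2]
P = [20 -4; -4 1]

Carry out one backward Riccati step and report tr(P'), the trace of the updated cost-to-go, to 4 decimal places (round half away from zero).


23.3465

BᵀP = [-8.0000 2.0000; -34.0000 6.5000]
S = R + BᵀPB = [3/2 0; 0 3/2] + [4.0000 13.0000; 13.0000 58.2500] = [5.5000 13.0000; 13.0000 59.7500]
BᵀPA = [14.0000 -14.0000; 53.5000 -57.5000]
K = S⁻¹·BᵀPA = [0.8833 -0.5576; 0.7032 -0.8410]
A−BK = [0.4064 -0.1821; 2.2882 -1.1464]
AᵀP(A−BK) = [3.0117 -2.1989; -2.1989 1.8348]
P' = Q + AᵀP(A−BK) = [19.2617 3.8011; 3.8011 4.0848]
tr(P') = 23.3465


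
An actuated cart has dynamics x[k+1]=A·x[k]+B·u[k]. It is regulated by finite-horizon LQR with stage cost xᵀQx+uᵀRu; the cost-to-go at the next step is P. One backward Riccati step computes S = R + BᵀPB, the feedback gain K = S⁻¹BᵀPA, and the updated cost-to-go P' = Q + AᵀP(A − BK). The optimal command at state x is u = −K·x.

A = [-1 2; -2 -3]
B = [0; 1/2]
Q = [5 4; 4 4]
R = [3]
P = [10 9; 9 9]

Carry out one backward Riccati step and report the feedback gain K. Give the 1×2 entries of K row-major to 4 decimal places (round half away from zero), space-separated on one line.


BᵀP = [4.5000 4.5000]
S = R + BᵀPB = [3] + [2.2500] = [5.2500]
BᵀPA = [-13.5000 -4.5000]
K = S⁻¹·BᵀPA = [-2.5714 -0.8571]
A−BK = [-1.0000 2.0000; -0.7143 -2.5714]
AᵀP(A−BK) = [47.2857 13.4286; 13.4286 9.1429]
P' = Q + AᵀP(A−BK) = [52.2857 17.4286; 17.4286 13.1429]
tr(P') = 65.4286

-2.5714 -0.8571


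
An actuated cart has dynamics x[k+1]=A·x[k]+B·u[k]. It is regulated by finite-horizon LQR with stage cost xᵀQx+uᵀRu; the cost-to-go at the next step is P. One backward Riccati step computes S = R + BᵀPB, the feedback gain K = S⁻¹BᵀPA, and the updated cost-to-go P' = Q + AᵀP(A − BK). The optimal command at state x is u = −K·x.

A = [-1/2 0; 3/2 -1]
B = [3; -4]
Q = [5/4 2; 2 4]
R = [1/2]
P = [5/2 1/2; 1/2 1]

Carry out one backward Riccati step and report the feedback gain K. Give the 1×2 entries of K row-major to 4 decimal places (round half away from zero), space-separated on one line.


BᵀP = [5.5000 -2.5000]
S = R + BᵀPB = [1/2] + [26.5000] = [27.0000]
BᵀPA = [-6.5000 2.5000]
K = S⁻¹·BᵀPA = [-0.2407 0.0926]
A−BK = [0.2222 -0.2778; 0.5370 -0.6296]
AᵀP(A−BK) = [0.5602 -0.6481; -0.6481 0.7685]
P' = Q + AᵀP(A−BK) = [1.8102 1.3519; 1.3519 4.7685]
tr(P') = 6.5787

-0.2407 0.0926


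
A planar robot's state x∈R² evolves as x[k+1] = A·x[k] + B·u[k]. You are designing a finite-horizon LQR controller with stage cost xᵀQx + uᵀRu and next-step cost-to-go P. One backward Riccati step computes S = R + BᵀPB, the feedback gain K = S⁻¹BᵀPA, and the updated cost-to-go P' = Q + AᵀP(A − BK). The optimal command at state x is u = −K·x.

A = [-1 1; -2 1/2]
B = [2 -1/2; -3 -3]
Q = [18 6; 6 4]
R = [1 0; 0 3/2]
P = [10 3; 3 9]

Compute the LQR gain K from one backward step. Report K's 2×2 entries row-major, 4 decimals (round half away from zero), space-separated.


-0.2446 0.3498 0.9049 -0.5145

BᵀP = [11.0000 -21.0000; -14.0000 -28.5000]
S = R + BᵀPB = [1 0; 0 3/2] + [85.0000 57.5000; 57.5000 92.5000] = [86.0000 57.5000; 57.5000 94.0000]
BᵀPA = [31.0000 0.5000; 71.0000 -28.2500]
K = S⁻¹·BᵀPA = [-0.2446 0.3498; 0.9049 -0.5145]
A−BK = [-0.0584 0.0431; -0.0189 0.0059]
AᵀP(A−BK) = [1.3321 -0.8136; -0.8136 0.5399]
P' = Q + AᵀP(A−BK) = [19.3321 5.1864; 5.1864 4.5399]
tr(P') = 23.8720


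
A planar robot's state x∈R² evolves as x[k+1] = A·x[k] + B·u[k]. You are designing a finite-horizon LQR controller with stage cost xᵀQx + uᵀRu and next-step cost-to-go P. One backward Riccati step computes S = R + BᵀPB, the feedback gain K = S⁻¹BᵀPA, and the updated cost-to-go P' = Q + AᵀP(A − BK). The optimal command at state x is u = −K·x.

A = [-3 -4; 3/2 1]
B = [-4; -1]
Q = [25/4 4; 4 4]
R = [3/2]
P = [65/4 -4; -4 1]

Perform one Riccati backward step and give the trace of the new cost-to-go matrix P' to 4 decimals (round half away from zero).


13.5146

BᵀP = [-61.0000 15.0000]
S = R + BᵀPB = [3/2] + [229.0000] = [230.5000]
BᵀPA = [205.5000 259.0000]
K = S⁻¹·BᵀPA = [0.8915 1.1236]
A−BK = [0.5662 0.4946; 2.3915 2.1236]
AᵀP(A−BK) = [1.2885 1.5911; 1.5911 1.9761]
P' = Q + AᵀP(A−BK) = [7.5385 5.5911; 5.5911 5.9761]
tr(P') = 13.5146


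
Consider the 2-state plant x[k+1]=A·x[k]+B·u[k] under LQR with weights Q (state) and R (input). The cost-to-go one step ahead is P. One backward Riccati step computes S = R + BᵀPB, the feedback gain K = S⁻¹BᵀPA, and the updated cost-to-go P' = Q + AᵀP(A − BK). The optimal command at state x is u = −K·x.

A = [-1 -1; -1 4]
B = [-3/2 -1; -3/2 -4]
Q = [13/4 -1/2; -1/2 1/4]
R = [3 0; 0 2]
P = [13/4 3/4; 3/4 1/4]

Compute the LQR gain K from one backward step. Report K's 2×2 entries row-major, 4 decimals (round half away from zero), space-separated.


BᵀP = [-6.0000 -1.5000; -6.2500 -1.7500]
S = R + BᵀPB = [3 0; 0 2] + [11.2500 12.0000; 12.0000 13.2500] = [14.2500 12.0000; 12.0000 15.2500]
BᵀPA = [7.5000 0.0000; 8.0000 -0.7500]
K = S⁻¹·BᵀPA = [0.2506 0.1228; 0.3274 -0.1458]
A−BK = [-0.2967 -0.9616; 0.6854 3.6010]
AᵀP(A−BK) = [0.5013 0.2455; 0.2455 1.1407]
P' = Q + AᵀP(A−BK) = [3.7513 -0.2545; -0.2545 1.3907]
tr(P') = 5.1419

0.2506 0.1228 0.3274 -0.1458


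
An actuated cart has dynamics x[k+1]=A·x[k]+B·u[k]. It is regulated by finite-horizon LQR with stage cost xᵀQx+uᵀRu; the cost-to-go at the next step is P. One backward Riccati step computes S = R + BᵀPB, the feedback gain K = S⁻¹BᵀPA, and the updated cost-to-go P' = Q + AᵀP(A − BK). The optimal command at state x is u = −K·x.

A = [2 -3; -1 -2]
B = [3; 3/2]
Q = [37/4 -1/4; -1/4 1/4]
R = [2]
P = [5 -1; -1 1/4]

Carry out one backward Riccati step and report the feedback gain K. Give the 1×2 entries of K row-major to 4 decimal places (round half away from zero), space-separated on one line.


BᵀP = [13.5000 -2.6250]
S = R + BᵀPB = [2] + [36.5625] = [38.5625]
BᵀPA = [29.6250 -35.2500]
K = S⁻¹·BᵀPA = [0.7682 -0.9141]
A−BK = [-0.3047 -0.2577; -2.1524 -0.6288]
AᵀP(A−BK) = [1.4911 -1.4198; -1.4198 1.7780]
P' = Q + AᵀP(A−BK) = [10.7411 -1.6698; -1.6698 2.0280]
tr(P') = 12.7690

0.7682 -0.9141


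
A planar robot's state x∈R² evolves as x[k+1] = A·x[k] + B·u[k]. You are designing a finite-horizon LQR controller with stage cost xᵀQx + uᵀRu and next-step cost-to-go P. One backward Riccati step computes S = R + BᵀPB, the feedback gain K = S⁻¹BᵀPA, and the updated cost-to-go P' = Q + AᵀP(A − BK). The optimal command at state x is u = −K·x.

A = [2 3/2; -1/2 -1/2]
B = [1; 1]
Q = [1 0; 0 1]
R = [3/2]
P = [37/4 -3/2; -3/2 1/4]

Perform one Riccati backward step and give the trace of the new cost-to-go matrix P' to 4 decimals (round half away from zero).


BᵀP = [7.7500 -1.2500]
S = R + BᵀPB = [3/2] + [6.5000] = [8.0000]
BᵀPA = [16.1250 12.2500]
K = S⁻¹·BᵀPA = [2.0156 1.5313]
A−BK = [-0.0156 -0.0313; -2.5156 -2.0313]
AᵀP(A−BK) = [7.5605 5.7461; 5.7461 4.3672]
P' = Q + AᵀP(A−BK) = [8.5605 5.7461; 5.7461 5.3672]
tr(P') = 13.9277

13.9277


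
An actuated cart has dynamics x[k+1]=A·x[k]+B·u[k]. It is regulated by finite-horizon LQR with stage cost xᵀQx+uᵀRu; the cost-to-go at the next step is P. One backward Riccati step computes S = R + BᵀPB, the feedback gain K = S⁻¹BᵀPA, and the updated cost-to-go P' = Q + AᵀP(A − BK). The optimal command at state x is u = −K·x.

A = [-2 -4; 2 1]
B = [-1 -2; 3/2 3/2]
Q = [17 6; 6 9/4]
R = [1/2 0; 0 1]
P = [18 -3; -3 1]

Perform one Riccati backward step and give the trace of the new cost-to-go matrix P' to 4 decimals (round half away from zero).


24.6284

BᵀP = [-22.5000 4.5000; -40.5000 7.5000]
S = R + BᵀPB = [1/2 0; 0 1] + [29.2500 51.7500; 51.7500 92.2500] = [29.7500 51.7500; 51.7500 93.2500]
BᵀPA = [54.0000 94.5000; 96.0000 169.5000]
K = S⁻¹·BᵀPA = [0.7022 0.4213; 0.6398 1.5839]
A−BK = [-0.0182 -0.4109; -0.0130 -2.0078]
AᵀP(A−BK) = [0.6606 1.1964; 1.1964 4.7178]
P' = Q + AᵀP(A−BK) = [17.6606 7.1964; 7.1964 6.9678]
tr(P') = 24.6284


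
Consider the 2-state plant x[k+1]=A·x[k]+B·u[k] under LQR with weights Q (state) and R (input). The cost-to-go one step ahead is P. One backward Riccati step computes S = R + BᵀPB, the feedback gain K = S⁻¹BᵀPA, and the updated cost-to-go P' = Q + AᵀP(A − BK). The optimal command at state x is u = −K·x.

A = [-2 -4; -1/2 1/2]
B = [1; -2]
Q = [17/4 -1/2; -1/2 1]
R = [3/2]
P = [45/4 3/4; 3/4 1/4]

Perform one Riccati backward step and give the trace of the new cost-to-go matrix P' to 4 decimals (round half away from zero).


BᵀP = [9.7500 0.2500]
S = R + BᵀPB = [3/2] + [9.2500] = [10.7500]
BᵀPA = [-19.6250 -38.8750]
K = S⁻¹·BᵀPA = [-1.8256 -3.6163]
A−BK = [-0.1744 -0.3837; -4.1512 -6.7326]
AᵀP(A−BK) = [10.7355 19.7180; 19.7180 36.4797]
P' = Q + AᵀP(A−BK) = [14.9855 19.2180; 19.2180 37.4797]
tr(P') = 52.4651

52.4651


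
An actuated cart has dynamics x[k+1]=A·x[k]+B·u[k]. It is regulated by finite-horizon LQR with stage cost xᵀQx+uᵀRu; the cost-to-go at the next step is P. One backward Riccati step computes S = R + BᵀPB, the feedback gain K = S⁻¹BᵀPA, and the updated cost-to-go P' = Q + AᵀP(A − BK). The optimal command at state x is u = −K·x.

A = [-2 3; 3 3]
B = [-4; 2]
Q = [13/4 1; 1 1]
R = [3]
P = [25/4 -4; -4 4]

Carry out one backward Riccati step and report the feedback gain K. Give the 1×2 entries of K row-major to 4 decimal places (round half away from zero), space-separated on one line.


0.7541 -0.1475

BᵀP = [-33.0000 24.0000]
S = R + BᵀPB = [3] + [180.0000] = [183.0000]
BᵀPA = [138.0000 -27.0000]
K = S⁻¹·BᵀPA = [0.7541 -0.1475]
A−BK = [1.0164 2.4098; 1.4918 3.2951]
AᵀP(A−BK) = [4.9344 6.8607; 6.8607 16.2664]
P' = Q + AᵀP(A−BK) = [8.1844 7.8607; 7.8607 17.2664]
tr(P') = 25.4508


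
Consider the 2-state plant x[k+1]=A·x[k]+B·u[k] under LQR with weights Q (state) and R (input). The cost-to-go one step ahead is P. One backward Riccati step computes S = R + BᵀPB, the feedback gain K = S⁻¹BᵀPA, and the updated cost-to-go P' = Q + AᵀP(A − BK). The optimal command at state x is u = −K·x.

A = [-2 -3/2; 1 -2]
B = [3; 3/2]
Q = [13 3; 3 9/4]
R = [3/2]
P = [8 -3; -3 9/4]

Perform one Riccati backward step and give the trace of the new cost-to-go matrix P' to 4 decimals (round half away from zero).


25.5955

BᵀP = [19.5000 -5.6250]
S = R + BᵀPB = [3/2] + [50.0625] = [51.5625]
BᵀPA = [-44.6250 -18.0000]
K = S⁻¹·BᵀPA = [-0.8655 -0.3491]
A−BK = [0.5964 -0.4527; 2.2982 -1.4764]
AᵀP(A−BK) = [7.6291 -3.5782; -3.5782 2.7164]
P' = Q + AᵀP(A−BK) = [20.6291 -0.5782; -0.5782 4.9664]
tr(P') = 25.5955


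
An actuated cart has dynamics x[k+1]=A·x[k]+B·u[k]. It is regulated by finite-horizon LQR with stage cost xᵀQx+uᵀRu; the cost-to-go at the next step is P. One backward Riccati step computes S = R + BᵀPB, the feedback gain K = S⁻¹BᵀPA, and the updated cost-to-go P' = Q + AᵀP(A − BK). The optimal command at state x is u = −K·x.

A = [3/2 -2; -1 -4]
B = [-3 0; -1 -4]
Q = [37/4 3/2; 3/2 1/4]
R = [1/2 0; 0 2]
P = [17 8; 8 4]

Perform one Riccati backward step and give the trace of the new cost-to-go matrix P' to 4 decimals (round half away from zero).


BᵀP = [-59.0000 -28.0000; -32.0000 -16.0000]
S = R + BᵀPB = [1/2 0; 0 2] + [205.0000 112.0000; 112.0000 64.0000] = [205.5000 112.0000; 112.0000 66.0000]
BᵀPA = [-60.5000 230.0000; -32.0000 128.0000]
K = S⁻¹·BᵀPA = [-0.4014 0.8283; 0.1963 0.5339]
A−BK = [0.2959 0.4848; -0.6163 -1.0363]
AᵀP(A−BK) = [0.2475 0.1933; 0.1933 1.1658]
P' = Q + AᵀP(A−BK) = [9.4975 1.6933; 1.6933 1.4158]
tr(P') = 10.9134

10.9134


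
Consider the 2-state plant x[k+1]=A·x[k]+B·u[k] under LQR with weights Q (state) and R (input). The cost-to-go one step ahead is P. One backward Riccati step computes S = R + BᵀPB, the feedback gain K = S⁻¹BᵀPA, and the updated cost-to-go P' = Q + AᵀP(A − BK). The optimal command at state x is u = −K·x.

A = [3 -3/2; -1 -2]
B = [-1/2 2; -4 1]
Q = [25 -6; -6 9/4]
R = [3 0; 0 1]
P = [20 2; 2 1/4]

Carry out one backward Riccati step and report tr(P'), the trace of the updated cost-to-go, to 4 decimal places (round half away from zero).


30.0469

BᵀP = [-18.0000 -2.0000; 42.0000 4.2500]
S = R + BᵀPB = [3 0; 0 1] + [17.0000 -38.0000; -38.0000 88.2500] = [20.0000 -38.0000; -38.0000 89.2500]
BᵀPA = [-52.0000 31.0000; 121.7500 -71.5000]
K = S⁻¹·BᵀPA = [-0.0425 0.1459; 1.3460 -0.7390]
A−BK = [0.2867 0.0510; -2.5161 -0.6774]
AᵀP(A−BK) = [2.1584 -0.9399; -0.9399 0.6386]
P' = Q + AᵀP(A−BK) = [27.1584 -6.9399; -6.9399 2.8886]
tr(P') = 30.0469


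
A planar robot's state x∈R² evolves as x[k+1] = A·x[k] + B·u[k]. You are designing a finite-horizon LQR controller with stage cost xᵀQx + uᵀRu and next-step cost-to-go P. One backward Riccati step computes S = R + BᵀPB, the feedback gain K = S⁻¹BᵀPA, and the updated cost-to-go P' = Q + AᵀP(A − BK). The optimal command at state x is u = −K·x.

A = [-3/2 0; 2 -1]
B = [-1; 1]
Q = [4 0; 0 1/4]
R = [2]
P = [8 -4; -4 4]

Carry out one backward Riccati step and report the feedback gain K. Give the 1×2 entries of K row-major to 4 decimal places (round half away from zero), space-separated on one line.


BᵀP = [-12.0000 8.0000]
S = R + BᵀPB = [2] + [20.0000] = [22.0000]
BᵀPA = [34.0000 -8.0000]
K = S⁻¹·BᵀPA = [1.5455 -0.3636]
A−BK = [0.0455 -0.3636; 0.4545 -0.6364]
AᵀP(A−BK) = [5.4545 -1.6364; -1.6364 1.0909]
P' = Q + AᵀP(A−BK) = [9.4545 -1.6364; -1.6364 1.3409]
tr(P') = 10.7955

1.5455 -0.3636


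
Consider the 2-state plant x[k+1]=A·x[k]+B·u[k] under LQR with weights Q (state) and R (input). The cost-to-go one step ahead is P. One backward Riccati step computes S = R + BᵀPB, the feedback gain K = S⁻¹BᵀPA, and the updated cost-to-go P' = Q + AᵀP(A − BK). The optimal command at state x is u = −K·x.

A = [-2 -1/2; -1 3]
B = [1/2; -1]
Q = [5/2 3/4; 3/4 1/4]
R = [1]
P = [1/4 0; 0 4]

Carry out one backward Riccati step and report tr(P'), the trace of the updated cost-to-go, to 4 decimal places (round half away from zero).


BᵀP = [0.1250 -4.0000]
S = R + BᵀPB = [1] + [4.0625] = [5.0625]
BᵀPA = [3.7500 -12.0625]
K = S⁻¹·BᵀPA = [0.7407 -2.3827]
A−BK = [-2.3704 0.6914; -0.2593 0.6173]
AᵀP(A−BK) = [2.2222 -2.8148; -2.8148 7.3210]
P' = Q + AᵀP(A−BK) = [4.7222 -2.0648; -2.0648 7.5710]
tr(P') = 12.2932

12.2932


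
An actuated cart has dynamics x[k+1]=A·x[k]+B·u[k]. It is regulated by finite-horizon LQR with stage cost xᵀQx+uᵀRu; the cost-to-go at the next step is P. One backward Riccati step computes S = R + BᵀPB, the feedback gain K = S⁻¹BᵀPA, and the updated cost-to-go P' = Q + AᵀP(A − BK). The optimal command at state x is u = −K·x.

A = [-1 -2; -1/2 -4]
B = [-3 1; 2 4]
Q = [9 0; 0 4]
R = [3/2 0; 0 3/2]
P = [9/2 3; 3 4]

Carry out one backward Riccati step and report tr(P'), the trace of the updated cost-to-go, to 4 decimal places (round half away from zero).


BᵀP = [-7.5000 -1.0000; 16.5000 19.0000]
S = R + BᵀPB = [3/2 0; 0 3/2] + [20.5000 -11.5000; -11.5000 92.5000] = [22.0000 -11.5000; -11.5000 94.0000]
BᵀPA = [8.0000 19.0000; -26.0000 -109.0000]
K = S⁻¹·BᵀPA = [0.2340 0.2751; -0.2480 -1.1259]
A−BK = [-0.0500 -0.0488; 0.0238 -0.0465]
AᵀP(A−BK) = [0.1807 0.5254; 0.5254 2.0480]
P' = Q + AᵀP(A−BK) = [9.1807 0.5254; 0.5254 6.0480]
tr(P') = 15.2288

15.2288


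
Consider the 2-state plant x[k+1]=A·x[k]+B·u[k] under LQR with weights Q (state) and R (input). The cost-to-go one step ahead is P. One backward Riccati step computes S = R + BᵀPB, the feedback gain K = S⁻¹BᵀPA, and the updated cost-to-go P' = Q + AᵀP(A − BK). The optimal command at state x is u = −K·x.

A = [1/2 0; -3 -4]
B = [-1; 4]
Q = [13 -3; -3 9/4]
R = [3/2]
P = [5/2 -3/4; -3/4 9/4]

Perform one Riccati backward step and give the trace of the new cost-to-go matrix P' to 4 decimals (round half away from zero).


19.0489

BᵀP = [-5.5000 9.7500]
S = R + BᵀPB = [3/2] + [44.5000] = [46.0000]
BᵀPA = [-32.0000 -39.0000]
K = S⁻¹·BᵀPA = [-0.6957 -0.8478]
A−BK = [-0.1957 -0.8478; -0.2174 -0.6087]
AᵀP(A−BK) = [0.8641 1.3696; 1.3696 2.9348]
P' = Q + AᵀP(A−BK) = [13.8641 -1.6304; -1.6304 5.1848]
tr(P') = 19.0489


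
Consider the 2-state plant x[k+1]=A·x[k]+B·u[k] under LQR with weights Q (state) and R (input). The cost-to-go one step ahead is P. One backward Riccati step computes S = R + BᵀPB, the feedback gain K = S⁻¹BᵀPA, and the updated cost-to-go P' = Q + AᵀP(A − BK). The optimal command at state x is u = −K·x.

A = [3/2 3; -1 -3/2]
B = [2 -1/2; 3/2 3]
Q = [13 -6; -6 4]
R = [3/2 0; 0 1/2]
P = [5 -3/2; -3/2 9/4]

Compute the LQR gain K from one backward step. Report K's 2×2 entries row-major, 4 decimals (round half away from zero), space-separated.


BᵀP = [7.7500 0.3750; -7.0000 7.5000]
S = R + BᵀPB = [3/2 0; 0 1/2] + [16.0625 -2.7500; -2.7500 26.0000] = [17.5625 -2.7500; -2.7500 26.5000]
BᵀPA = [11.2500 22.6875; -18.0000 -32.2500]
K = S⁻¹·BᵀPA = [0.5430 1.1194; -0.6229 -1.1008]
A−BK = [0.1025 0.2107; 0.0541 0.1233]
AᵀP(A−BK) = [0.6788 1.3416; 1.3416 2.6639]
P' = Q + AᵀP(A−BK) = [13.6788 -4.6584; -4.6584 6.6639]
tr(P') = 20.3427

0.5430 1.1194 -0.6229 -1.1008
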